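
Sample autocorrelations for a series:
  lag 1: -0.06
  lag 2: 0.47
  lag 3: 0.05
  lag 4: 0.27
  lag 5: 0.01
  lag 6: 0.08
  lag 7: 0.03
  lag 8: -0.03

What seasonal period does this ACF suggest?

2

The largest autocorrelation is r_2 = 0.47, with a weaker echo at lag 4 (0.27); the remaining lags stay at or below 0.08.
The dominant spike at lag 2 indicates a seasonal period of 2.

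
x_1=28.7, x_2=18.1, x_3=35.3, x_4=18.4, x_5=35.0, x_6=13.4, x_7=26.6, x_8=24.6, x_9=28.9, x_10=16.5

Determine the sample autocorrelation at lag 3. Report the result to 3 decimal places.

-0.543

Mean x̄ = (28.7 + 18.1 + 35.3 + 18.4 + 35.0 + 13.4 + 26.6 + 24.6 + 28.9 + 16.5)/10 = 24.5500
Σ(x_t−x̄)(x_{t+3}−x̄) = (-25.5225) + (-67.4025) + (-119.8625) + (-12.6075) + (0.5225) + (-48.5025) + (-16.5025) = -289.8775
Denominator Σ(x_t−x̄)² = 533.6650
r_3 = -289.8775 / 533.6650 = -0.543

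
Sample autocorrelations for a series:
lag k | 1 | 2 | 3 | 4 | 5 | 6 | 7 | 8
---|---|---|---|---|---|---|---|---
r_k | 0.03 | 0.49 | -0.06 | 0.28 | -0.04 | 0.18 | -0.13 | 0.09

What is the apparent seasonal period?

The largest autocorrelation is r_2 = 0.49, with weaker echoes at lags 4 (0.28) and 6 (0.18); the remaining lags stay at or below 0.09.
The dominant spike at lag 2 indicates a seasonal period of 2.

2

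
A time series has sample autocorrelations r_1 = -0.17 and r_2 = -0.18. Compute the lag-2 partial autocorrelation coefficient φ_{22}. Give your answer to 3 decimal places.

-0.215

φ_{22} = (r_2 − r_1²) / (1 − r_1²)
r_1² = (-0.17)² = 0.0289
Numerator = -0.18 − 0.0289 = -0.2089; denominator = 1 − 0.0289 = 0.9711
φ_{22} = -0.2089 / 0.9711 = -0.215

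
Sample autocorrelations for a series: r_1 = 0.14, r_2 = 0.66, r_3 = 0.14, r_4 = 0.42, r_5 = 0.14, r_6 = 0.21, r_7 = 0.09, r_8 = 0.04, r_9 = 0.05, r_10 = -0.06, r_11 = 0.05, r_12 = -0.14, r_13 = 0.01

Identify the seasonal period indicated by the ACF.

2

The largest autocorrelation is r_2 = 0.66, with weaker echoes at lags 4 (0.42) and 6 (0.21); the remaining lags stay at or below 0.14.
The dominant spike at lag 2 indicates a seasonal period of 2.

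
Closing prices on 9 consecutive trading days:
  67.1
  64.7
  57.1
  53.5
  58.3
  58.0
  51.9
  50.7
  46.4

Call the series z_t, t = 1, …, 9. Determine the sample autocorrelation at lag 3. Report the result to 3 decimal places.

Mean z̄ = (67.1 + 64.7 + 57.1 + 53.5 + 58.3 + 58.0 + 51.9 + 50.7 + 46.4)/9 = 56.4111
Σ(z_t−z̄)(z_{t+3}−z̄) = (-31.1165) + (15.6568) + (1.0946) + (13.1323) + (-10.7877) + (-15.9065) = -27.9270
Denominator Σ(z_t−z̄)² = 351.1889
r_3 = -27.9270 / 351.1889 = -0.080

-0.080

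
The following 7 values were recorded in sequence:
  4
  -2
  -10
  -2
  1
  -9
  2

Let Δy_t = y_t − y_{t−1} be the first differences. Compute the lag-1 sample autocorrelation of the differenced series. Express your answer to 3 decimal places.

First differences Δy: -6, -8, 8, 3, -10, 11
Mean of differences = -0.3333
Numerator Σ(Δy_t−Δȳ)(Δy_{t+1}−Δȳ) = -134.4444
Denominator Σ(Δy_t−Δȳ)² = 393.3333
r_1(Δy) = -134.4444 / 393.3333 = -0.342

-0.342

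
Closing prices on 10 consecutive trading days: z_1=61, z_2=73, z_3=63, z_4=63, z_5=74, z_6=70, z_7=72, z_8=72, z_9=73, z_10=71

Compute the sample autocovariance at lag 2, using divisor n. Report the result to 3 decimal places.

2.392

Mean z̄ = (61 + 73 + 63 + 63 + 74 + 70 + 72 + 72 + 73 + 71)/10 = 69.2000
Σ_{t=1}^{8}(z_t−z̄)(z_{t+2}−z̄) = 23.9200
γ_2 = 23.9200 / 10 = 2.392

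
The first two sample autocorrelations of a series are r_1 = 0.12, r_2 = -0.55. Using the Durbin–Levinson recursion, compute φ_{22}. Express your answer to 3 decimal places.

-0.573

φ_{22} = (r_2 − r_1²) / (1 − r_1²)
r_1² = (0.12)² = 0.0144
Numerator = -0.55 − 0.0144 = -0.5644; denominator = 1 − 0.0144 = 0.9856
φ_{22} = -0.5644 / 0.9856 = -0.573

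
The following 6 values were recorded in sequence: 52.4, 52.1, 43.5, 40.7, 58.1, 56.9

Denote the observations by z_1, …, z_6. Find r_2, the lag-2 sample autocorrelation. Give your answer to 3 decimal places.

-0.572

Mean z̄ = (52.4 + 52.1 + 43.5 + 40.7 + 58.1 + 56.9)/6 = 50.6167
Deviations from mean: 1.7833, 1.4833, -7.1167, -9.9167, 7.4833, 6.2833
Σ(z_t−z̄)(z_{t+2}−z̄) = (-12.6914) + (-14.7097) + (-53.2564) + (-62.3097) = -142.9672
Denominator Σ(z_t−z̄)² = 249.8483
r_2 = -142.9672 / 249.8483 = -0.572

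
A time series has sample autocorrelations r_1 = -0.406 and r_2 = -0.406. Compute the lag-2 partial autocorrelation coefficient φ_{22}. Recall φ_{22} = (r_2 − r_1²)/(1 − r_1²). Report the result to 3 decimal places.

φ_{22} = (r_2 − r_1²) / (1 − r_1²)
r_1² = (-0.406)² = 0.164836
Numerator = -0.406 − 0.1648 = -0.5708; denominator = 1 − 0.1648 = 0.8352
φ_{22} = -0.5708 / 0.8352 = -0.684

-0.684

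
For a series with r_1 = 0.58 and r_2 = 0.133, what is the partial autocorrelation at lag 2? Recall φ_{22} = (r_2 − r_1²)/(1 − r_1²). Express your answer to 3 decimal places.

-0.307

φ_{22} = (r_2 − r_1²) / (1 − r_1²)
r_1² = (0.58)² = 0.3364
Numerator = 0.133 − 0.3364 = -0.2034; denominator = 1 − 0.3364 = 0.6636
φ_{22} = -0.2034 / 0.6636 = -0.307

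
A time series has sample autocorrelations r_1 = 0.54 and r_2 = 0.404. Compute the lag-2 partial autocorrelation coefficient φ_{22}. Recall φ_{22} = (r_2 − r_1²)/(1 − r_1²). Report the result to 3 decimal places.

φ_{22} = (r_2 − r_1²) / (1 − r_1²)
r_1² = (0.54)² = 0.2916
Numerator = 0.404 − 0.2916 = 0.1124; denominator = 1 − 0.2916 = 0.7084
φ_{22} = 0.1124 / 0.7084 = 0.159

0.159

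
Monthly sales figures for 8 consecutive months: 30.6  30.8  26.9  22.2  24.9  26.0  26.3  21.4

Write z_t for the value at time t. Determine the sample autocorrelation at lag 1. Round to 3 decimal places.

0.313

Mean z̄ = (30.6 + 30.8 + 26.9 + 22.2 + 24.9 + 26.0 + 26.3 + 21.4)/8 = 26.1375
Numerator Σ_{t=1}^{7}(z_t−z̄)(z_{t+1}−z̄) = 25.6098
Denominator Σ(z_t−z̄)² = 81.7588
r_1 = 25.6098 / 81.7588 = 0.313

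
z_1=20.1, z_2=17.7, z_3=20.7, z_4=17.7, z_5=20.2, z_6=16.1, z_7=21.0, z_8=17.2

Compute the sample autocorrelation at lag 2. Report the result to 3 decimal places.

Mean z̄ = (20.1 + 17.7 + 20.7 + 17.7 + 20.2 + 16.1 + 21.0 + 17.2)/8 = 18.8375
Deviations from mean: 1.2625, -1.1375, 1.8625, -1.1375, 1.3625, -2.7375, 2.1625, -1.6375
Numerator Σ_{t=1}^{6}(z_t−z̄)(z_{t+2}−z̄) = 16.7259
Denominator Σ(z_t−z̄)² = 24.3588
r_2 = 16.7259 / 24.3588 = 0.687

0.687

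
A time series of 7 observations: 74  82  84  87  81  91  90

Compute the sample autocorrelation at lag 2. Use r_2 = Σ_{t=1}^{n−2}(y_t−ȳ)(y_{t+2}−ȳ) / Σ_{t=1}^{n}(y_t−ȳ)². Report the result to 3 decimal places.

-0.015

Mean ȳ = (74 + 82 + 84 + 87 + 81 + 91 + 90)/7 = 84.1429
Deviations from mean: -10.1429, -2.1429, -0.1429, 2.8571, -3.1429, 6.8571, 5.8571
Σ(y_t−ȳ)(y_{t+2}−ȳ) = (1.4490) + (-6.1224) + (0.4490) + (19.5918) + (-18.4082) = -3.0408
Denominator Σ(y_t−ȳ)² = 206.8571
r_2 = -3.0408 / 206.8571 = -0.015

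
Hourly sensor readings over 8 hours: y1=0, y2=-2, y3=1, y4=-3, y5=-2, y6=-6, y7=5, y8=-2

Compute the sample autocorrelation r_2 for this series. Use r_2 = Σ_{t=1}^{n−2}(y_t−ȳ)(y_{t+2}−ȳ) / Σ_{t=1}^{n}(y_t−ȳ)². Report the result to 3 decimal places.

Mean ȳ = (0 − 2 + 1 − 3 − 2 − 6 + 5 − 2)/8 = -1.1250
Deviations from mean: 1.1250, -0.8750, 2.1250, -1.8750, -0.8750, -4.8750, 6.1250, -0.8750
Numerator Σ_{t=1}^{6}(y_t−ȳ)(y_{t+2}−ȳ) = 10.2188
Denominator Σ(y_t−ȳ)² = 72.8750
r_2 = 10.2188 / 72.8750 = 0.140

0.140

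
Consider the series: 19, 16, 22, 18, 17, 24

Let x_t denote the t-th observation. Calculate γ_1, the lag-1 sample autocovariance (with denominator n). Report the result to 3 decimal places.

Mean x̄ = (19 + 16 + 22 + 18 + 17 + 24)/6 = 19.3333
Deviations: -0.3333, -3.3333, 2.6667, -1.3333, -2.3333, 4.6667
Σ_{t=1}^{5}(x_t−x̄)(x_{t+1}−x̄) = -19.1111
γ_1 = -19.1111 / 6 = -3.185

-3.185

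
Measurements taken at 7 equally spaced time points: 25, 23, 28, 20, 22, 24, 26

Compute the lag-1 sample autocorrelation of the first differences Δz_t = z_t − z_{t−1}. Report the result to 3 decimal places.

First differences Δz: -2, 5, -8, 2, 2, 2
Mean of differences = 0.1667
Numerator Σ(Δz_t−Δz̄)(Δz_{t+1}−Δz̄) = -58.1944
Denominator Σ(Δz_t−Δz̄)² = 104.8333
r_1(Δz) = -58.1944 / 104.8333 = -0.555

-0.555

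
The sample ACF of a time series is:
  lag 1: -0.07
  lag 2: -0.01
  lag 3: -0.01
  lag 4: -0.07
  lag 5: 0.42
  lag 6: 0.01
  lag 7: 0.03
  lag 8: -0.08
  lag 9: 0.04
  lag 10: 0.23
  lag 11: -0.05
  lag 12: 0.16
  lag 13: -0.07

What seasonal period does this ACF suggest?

The largest autocorrelation is r_5 = 0.42, with a weaker echo at lag 10 (0.23); the remaining lags stay at or below 0.16.
The dominant spike at lag 5 indicates a seasonal period of 5.

5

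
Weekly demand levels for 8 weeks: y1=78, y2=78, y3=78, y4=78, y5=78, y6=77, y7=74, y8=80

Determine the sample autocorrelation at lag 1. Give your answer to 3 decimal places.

Mean ȳ = (78 + 78 + 78 + 78 + 78 + 77 + 74 + 80)/8 = 77.6250
Deviations from mean: 0.3750, 0.3750, 0.3750, 0.3750, 0.3750, -0.6250, -3.6250, 2.3750
Σ(y_t−ȳ)(y_{t+1}−ȳ) = (0.1406) + (0.1406) + (0.1406) + (0.1406) + (-0.2344) + (2.2656) + (-8.6094) = -6.0156
Denominator Σ(y_t−ȳ)² = 19.8750
r_1 = -6.0156 / 19.8750 = -0.303

-0.303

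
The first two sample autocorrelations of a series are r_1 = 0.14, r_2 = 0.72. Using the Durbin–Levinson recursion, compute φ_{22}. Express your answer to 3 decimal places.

0.714

φ_{22} = (r_2 − r_1²) / (1 − r_1²)
r_1² = (0.14)² = 0.0196
Numerator = 0.72 − 0.0196 = 0.7004; denominator = 1 − 0.0196 = 0.9804
φ_{22} = 0.7004 / 0.9804 = 0.714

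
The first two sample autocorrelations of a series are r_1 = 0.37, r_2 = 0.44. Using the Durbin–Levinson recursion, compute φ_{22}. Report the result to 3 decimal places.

0.351

φ_{22} = (r_2 − r_1²) / (1 − r_1²)
r_1² = (0.37)² = 0.1369
Numerator = 0.44 − 0.1369 = 0.3031; denominator = 1 − 0.1369 = 0.8631
φ_{22} = 0.3031 / 0.8631 = 0.351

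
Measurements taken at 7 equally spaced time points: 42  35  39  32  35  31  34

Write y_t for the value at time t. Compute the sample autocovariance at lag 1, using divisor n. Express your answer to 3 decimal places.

Mean ȳ = (42 + 35 + 39 + 32 + 35 + 31 + 34)/7 = 35.4286
Deviations: 6.5714, -0.4286, 3.5714, -3.4286, -0.4286, -4.4286, -1.4286
Σ_{t=1}^{6}(y_t−ȳ)(y_{t+1}−ȳ) = -6.8980
γ_1 = -6.8980 / 7 = -0.985

-0.985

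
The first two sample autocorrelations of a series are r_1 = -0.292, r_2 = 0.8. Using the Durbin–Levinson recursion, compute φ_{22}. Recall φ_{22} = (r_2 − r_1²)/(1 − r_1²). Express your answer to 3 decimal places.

0.781

φ_{22} = (r_2 − r_1²) / (1 − r_1²)
r_1² = (-0.292)² = 0.085264
Numerator = 0.8 − 0.0853 = 0.7147; denominator = 1 − 0.0853 = 0.9147
φ_{22} = 0.7147 / 0.9147 = 0.781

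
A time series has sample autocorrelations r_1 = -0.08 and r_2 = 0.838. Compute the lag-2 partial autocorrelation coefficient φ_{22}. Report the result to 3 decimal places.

0.837

φ_{22} = (r_2 − r_1²) / (1 − r_1²)
r_1² = (-0.08)² = 0.0064
Numerator = 0.838 − 0.0064 = 0.8316; denominator = 1 − 0.0064 = 0.9936
φ_{22} = 0.8316 / 0.9936 = 0.837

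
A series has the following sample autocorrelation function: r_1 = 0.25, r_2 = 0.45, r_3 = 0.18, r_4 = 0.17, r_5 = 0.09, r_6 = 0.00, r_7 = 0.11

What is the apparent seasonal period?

The largest autocorrelation is r_2 = 0.45; the remaining lags stay at or below 0.25.
The dominant spike at lag 2 indicates a seasonal period of 2.

2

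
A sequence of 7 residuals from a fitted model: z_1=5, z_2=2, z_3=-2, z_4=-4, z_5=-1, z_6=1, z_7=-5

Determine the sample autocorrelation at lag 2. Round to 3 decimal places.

-0.267

Mean z̄ = (5 + 2 − 2 − 4 − 1 + 1 − 5)/7 = -0.5714
Deviations from mean: 5.5714, 2.5714, -1.4286, -3.4286, -0.4286, 1.5714, -4.4286
Σ(z_t−z̄)(z_{t+2}−z̄) = (-7.9592) + (-8.8163) + (0.6122) + (-5.3878) + (1.8980) = -19.6531
Denominator Σ(z_t−z̄)² = 73.7143
r_2 = -19.6531 / 73.7143 = -0.267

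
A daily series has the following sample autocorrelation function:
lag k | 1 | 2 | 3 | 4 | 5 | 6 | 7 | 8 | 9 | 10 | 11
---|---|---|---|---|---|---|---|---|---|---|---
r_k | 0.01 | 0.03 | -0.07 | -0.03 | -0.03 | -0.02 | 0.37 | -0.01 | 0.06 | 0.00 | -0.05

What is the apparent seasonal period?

7

The largest autocorrelation is r_7 = 0.37; the remaining lags stay at or below 0.06.
The dominant spike at lag 7 indicates a seasonal period of 7.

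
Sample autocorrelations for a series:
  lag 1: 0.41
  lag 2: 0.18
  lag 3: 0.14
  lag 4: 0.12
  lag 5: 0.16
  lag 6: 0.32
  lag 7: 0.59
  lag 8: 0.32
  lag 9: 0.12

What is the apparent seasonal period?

7

The largest autocorrelation is r_7 = 0.59; the remaining lags stay at or below 0.41. The elevated value at lag 1 (0.41), dropping to 0.18 at lag 2, reflects decaying short-term dependence rather than seasonality.
The dominant spike at lag 7 indicates a seasonal period of 7.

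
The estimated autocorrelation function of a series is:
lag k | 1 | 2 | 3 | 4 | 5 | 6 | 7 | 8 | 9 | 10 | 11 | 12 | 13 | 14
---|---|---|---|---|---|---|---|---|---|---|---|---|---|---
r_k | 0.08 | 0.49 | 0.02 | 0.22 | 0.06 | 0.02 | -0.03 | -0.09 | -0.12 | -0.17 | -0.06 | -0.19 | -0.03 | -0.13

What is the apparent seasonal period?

2

The largest autocorrelation is r_2 = 0.49, with a weaker echo at lag 4 (0.22); the remaining lags stay at or below 0.08.
The dominant spike at lag 2 indicates a seasonal period of 2.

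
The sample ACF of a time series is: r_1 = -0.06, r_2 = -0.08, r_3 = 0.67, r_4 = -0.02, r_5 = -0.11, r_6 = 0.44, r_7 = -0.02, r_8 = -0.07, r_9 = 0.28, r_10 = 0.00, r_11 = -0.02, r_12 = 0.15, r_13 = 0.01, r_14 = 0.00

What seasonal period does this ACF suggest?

3

The largest autocorrelation is r_3 = 0.67, with weaker echoes at lags 6 (0.44), 9 (0.28) and 12 (0.15); the remaining lags stay at or below 0.01.
The dominant spike at lag 3 indicates a seasonal period of 3.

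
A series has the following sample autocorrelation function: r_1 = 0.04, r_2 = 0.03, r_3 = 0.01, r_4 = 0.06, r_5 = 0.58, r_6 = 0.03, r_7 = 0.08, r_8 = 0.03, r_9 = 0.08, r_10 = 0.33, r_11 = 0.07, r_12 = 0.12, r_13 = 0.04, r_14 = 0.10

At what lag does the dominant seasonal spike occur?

5

The largest autocorrelation is r_5 = 0.58, with a weaker echo at lag 10 (0.33); the remaining lags stay at or below 0.12.
The dominant spike at lag 5 indicates a seasonal period of 5.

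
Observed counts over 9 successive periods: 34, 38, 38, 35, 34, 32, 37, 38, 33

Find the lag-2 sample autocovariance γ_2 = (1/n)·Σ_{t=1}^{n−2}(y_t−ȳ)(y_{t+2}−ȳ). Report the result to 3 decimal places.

-2.427

Mean ȳ = (34 + 38 + 38 + 35 + 34 + 32 + 37 + 38 + 33)/9 = 35.4444
Σ_{t=1}^{7}(y_t−ȳ)(y_{t+2}−ȳ) = -21.8395
γ_2 = -21.8395 / 9 = -2.427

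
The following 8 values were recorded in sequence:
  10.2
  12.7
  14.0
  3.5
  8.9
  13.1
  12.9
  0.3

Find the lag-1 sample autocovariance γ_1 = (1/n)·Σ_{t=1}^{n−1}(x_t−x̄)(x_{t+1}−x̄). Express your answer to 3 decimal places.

-3.445

Mean x̄ = (10.2 + 12.7 + 14.0 + 3.5 + 8.9 + 13.1 + 12.9 + 0.3)/8 = 9.4500
Deviations: 0.7500, 3.2500, 4.5500, -5.9500, -0.5500, 3.6500, 3.4500, -9.1500
Σ_{t=1}^{7}(x_t−x̄)(x_{t+1}−x̄) = -27.5575
γ_1 = -27.5575 / 8 = -3.445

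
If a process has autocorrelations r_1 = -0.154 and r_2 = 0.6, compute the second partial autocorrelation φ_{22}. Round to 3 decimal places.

0.590

φ_{22} = (r_2 − r_1²) / (1 − r_1²)
r_1² = (-0.154)² = 0.023716
Numerator = 0.6 − 0.0237 = 0.5763; denominator = 1 − 0.0237 = 0.9763
φ_{22} = 0.5763 / 0.9763 = 0.590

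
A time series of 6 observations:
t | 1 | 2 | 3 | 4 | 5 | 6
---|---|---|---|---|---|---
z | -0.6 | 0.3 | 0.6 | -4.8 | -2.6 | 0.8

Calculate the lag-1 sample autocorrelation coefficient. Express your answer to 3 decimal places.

Mean z̄ = (-0.6 + 0.3 + 0.6 − 4.8 − 2.6 + 0.8)/6 = -1.0500
Deviations from mean: 0.4500, 1.3500, 1.6500, -3.7500, -1.5500, 1.8500
Σ(z_t−z̄)(z_{t+1}−z̄) = (0.6075) + (2.2275) + (-6.1875) + (5.8125) + (-2.8675) = -0.4075
Denominator Σ(z_t−z̄)² = 24.6350
r_1 = -0.4075 / 24.6350 = -0.017

-0.017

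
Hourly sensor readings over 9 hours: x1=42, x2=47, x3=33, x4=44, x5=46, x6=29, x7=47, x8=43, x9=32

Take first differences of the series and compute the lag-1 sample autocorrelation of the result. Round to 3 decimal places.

First differences Δx: 5, -14, 11, 2, -17, 18, -4, -11
Mean of differences = -1.2500
Numerator Σ(Δx_t−Δx̄)(Δx_{t+1}−Δx̄) = -576.5625
Denominator Σ(Δx_t−Δx̄)² = 1083.5000
r_1(Δx) = -576.5625 / 1083.5000 = -0.532

-0.532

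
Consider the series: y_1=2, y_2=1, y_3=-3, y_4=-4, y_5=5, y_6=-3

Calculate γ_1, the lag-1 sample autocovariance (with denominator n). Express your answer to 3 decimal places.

Mean ȳ = (2 + 1 − 3 − 4 + 5 − 3)/6 = -0.3333
Deviations: 2.3333, 1.3333, -2.6667, -3.6667, 5.3333, -2.6667
Σ_{t=1}^{5}(y_t−ȳ)(y_{t+1}−ȳ) = -24.4444
γ_1 = -24.4444 / 6 = -4.074

-4.074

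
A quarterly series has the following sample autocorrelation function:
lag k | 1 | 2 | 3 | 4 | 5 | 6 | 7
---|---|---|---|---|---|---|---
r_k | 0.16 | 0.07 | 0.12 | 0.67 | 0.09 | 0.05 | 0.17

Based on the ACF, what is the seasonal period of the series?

4

The largest autocorrelation is r_4 = 0.67; the remaining lags stay at or below 0.17.
The dominant spike at lag 4 indicates a seasonal period of 4.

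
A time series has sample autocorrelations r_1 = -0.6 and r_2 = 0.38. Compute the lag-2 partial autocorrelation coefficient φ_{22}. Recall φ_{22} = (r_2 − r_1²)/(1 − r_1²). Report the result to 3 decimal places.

φ_{22} = (r_2 − r_1²) / (1 − r_1²)
r_1² = (-0.6)² = 0.36
Numerator = 0.38 − 0.3600 = 0.0200; denominator = 1 − 0.3600 = 0.6400
φ_{22} = 0.0200 / 0.6400 = 0.031

0.031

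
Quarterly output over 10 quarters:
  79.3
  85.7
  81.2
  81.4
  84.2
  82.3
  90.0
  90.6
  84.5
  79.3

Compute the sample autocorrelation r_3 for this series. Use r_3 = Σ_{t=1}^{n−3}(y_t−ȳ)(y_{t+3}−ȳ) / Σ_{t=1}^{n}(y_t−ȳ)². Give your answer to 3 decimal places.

-0.179

Mean ȳ = (79.3 + 85.7 + 81.2 + 81.4 + 84.2 + 82.3 + 90.0 + 90.6 + 84.5 + 79.3)/10 = 83.8500
Numerator Σ_{t=1}^{7}(y_t−ȳ)(y_{t+3}−ȳ) = -25.7925
Denominator Σ(y_t−ȳ)² = 144.1850
r_3 = -25.7925 / 144.1850 = -0.179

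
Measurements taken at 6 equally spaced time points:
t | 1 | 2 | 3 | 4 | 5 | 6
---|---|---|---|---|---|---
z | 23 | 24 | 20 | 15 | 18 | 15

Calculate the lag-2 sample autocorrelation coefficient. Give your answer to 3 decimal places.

Mean z̄ = (23 + 24 + 20 + 15 + 18 + 15)/6 = 19.1667
Σ(z_t−z̄)(z_{t+2}−z̄) = (3.1944) + (-20.1389) + (-0.9722) + (17.3611) = -0.5556
Denominator Σ(z_t−z̄)² = 74.8333
r_2 = -0.5556 / 74.8333 = -0.007

-0.007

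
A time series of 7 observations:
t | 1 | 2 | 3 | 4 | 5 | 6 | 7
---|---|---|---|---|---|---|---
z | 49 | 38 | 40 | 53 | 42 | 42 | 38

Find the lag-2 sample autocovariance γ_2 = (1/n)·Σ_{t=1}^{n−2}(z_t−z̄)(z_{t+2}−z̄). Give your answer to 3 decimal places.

Mean z̄ = (49 + 38 + 40 + 53 + 42 + 42 + 38)/7 = 43.1429
Deviations: 5.8571, -5.1429, -3.1429, 9.8571, -1.1429, -1.1429, -5.1429
Σ_{t=1}^{5}(z_t−z̄)(z_{t+2}−z̄) = -70.8980
γ_2 = -70.8980 / 7 = -10.128

-10.128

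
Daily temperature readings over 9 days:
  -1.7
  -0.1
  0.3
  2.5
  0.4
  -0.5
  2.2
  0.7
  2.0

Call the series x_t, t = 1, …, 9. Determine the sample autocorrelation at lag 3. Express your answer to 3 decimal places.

-0.161

Mean x̄ = (-1.7 − 0.1 + 0.3 + 2.5 + 0.4 − 0.5 + 2.2 + 0.7 + 2.0)/9 = 0.6444
Numerator Σ_{t=1}^{6}(x_t−x̄)(x_{t+3}−x̄) = -2.4526
Denominator Σ(x_t−x̄)² = 15.2422
r_3 = -2.4526 / 15.2422 = -0.161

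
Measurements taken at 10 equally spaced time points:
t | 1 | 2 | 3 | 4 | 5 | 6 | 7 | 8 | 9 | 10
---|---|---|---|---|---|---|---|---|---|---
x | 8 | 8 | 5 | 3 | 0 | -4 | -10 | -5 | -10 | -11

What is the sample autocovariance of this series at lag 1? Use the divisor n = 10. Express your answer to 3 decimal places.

34.564

Mean x̄ = (8 + 8 + 5 + 3 + 0 − 4 − 10 − 5 − 10 − 11)/10 = -1.6000
Σ_{t=1}^{9}(x_t−x̄)(x_{t+1}−x̄) = 345.6400
γ_1 = 345.6400 / 10 = 34.564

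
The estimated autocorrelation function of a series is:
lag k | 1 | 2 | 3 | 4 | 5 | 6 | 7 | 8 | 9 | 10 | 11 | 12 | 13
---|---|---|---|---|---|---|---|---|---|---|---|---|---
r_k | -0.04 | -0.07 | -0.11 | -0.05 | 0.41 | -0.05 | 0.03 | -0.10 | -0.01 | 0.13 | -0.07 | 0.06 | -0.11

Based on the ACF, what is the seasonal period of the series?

5

The largest autocorrelation is r_5 = 0.41; the remaining lags stay at or below 0.13.
The dominant spike at lag 5 indicates a seasonal period of 5.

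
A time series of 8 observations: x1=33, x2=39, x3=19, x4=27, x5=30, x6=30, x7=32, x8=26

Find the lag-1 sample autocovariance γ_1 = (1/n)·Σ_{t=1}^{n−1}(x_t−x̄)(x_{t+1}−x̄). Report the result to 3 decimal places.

-6.094

Mean x̄ = (33 + 39 + 19 + 27 + 30 + 30 + 32 + 26)/8 = 29.5000
Deviations: 3.5000, 9.5000, -10.5000, -2.5000, 0.5000, 0.5000, 2.5000, -3.5000
Σ_{t=1}^{7}(x_t−x̄)(x_{t+1}−x̄) = -48.7500
γ_1 = -48.7500 / 8 = -6.094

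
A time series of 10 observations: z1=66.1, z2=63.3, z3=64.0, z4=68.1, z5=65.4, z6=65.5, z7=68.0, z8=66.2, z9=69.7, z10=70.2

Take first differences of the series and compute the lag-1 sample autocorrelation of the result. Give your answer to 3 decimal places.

First differences Δz: -2.8, 0.7, 4.1, -2.7, 0.1, 2.5, -1.8, 3.5, 0.5
Mean of differences = 0.4556
Numerator Σ(Δz_t−Δz̄)(Δz_{t+1}−Δz̄) = -22.3531
Denominator Σ(Δz_t−Δz̄)² = 52.5622
r_1(Δz) = -22.3531 / 52.5622 = -0.425

-0.425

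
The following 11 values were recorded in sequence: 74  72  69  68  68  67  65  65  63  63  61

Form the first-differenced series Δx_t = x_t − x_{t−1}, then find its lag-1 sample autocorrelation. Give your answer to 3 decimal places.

-0.237

First differences Δx: -2, -3, -1, 0, -1, -2, 0, -2, 0, -2
Mean of differences = -1.3000
Numerator Σ(Δx_t−Δx̄)(Δx_{t+1}−Δx̄) = -2.3900
Denominator Σ(Δx_t−Δx̄)² = 10.1000
r_1(Δx) = -2.3900 / 10.1000 = -0.237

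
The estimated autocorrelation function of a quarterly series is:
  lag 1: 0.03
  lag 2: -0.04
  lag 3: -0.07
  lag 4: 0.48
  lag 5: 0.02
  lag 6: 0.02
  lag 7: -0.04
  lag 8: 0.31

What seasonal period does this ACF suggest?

The largest autocorrelation is r_4 = 0.48, with a weaker echo at lag 8 (0.31); the remaining lags stay at or below 0.03.
The dominant spike at lag 4 indicates a seasonal period of 4.

4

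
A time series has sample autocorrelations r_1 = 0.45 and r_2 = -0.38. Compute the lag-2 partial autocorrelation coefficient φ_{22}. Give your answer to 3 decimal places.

-0.730

φ_{22} = (r_2 − r_1²) / (1 − r_1²)
r_1² = (0.45)² = 0.2025
Numerator = -0.38 − 0.2025 = -0.5825; denominator = 1 − 0.2025 = 0.7975
φ_{22} = -0.5825 / 0.7975 = -0.730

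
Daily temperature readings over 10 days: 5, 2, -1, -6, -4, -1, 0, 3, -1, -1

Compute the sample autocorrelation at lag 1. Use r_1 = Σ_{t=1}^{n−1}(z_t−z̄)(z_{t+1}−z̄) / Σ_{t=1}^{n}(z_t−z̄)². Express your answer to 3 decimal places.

0.397

Mean z̄ = (5 + 2 − 1 − 6 − 4 − 1 + 0 + 3 − 1 − 1)/10 = -0.4000
Numerator Σ_{t=1}^{9}(z_t−z̄)(z_{t+1}−z̄) = 36.6400
Denominator Σ(z_t−z̄)² = 92.4000
r_1 = 36.6400 / 92.4000 = 0.397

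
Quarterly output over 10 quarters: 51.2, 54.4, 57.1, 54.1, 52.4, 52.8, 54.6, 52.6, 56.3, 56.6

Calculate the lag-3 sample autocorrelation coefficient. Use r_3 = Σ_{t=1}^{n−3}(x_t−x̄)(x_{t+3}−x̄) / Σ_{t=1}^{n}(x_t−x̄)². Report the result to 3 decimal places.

Mean x̄ = (51.2 + 54.4 + 57.1 + 54.1 + 52.4 + 52.8 + 54.6 + 52.6 + 56.3 + 56.6)/10 = 54.2100
Σ(x_t−x̄)(x_{t+3}−x̄) = (0.3311) + (-0.3439) + (-4.0749) + (-0.0429) + (2.9141) + (-2.9469) + (0.9321) = -3.2313
Denominator Σ(x_t−x̄)² = 35.5490
r_3 = -3.2313 / 35.5490 = -0.091

-0.091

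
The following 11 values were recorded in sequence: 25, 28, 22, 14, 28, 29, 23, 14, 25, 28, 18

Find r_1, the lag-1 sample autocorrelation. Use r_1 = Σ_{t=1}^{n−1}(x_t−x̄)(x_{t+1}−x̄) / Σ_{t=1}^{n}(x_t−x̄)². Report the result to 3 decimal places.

Mean x̄ = (25 + 28 + 22 + 14 + 28 + 29 + 23 + 14 + 25 + 28 + 18)/11 = 23.0909
Numerator Σ_{t=1}^{10}(x_t−x̄)(x_{t+1}−x̄) = -34.3719
Denominator Σ(x_t−x̄)² = 306.9091
r_1 = -34.3719 / 306.9091 = -0.112

-0.112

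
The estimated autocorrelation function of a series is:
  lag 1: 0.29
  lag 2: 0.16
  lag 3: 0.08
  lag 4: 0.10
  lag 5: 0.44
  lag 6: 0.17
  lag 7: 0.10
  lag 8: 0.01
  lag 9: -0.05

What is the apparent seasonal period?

The largest autocorrelation is r_5 = 0.44; the remaining lags stay at or below 0.29. The elevated value at lag 1 (0.29), dropping to 0.16 at lag 2, reflects decaying short-term dependence rather than seasonality.
The dominant spike at lag 5 indicates a seasonal period of 5.

5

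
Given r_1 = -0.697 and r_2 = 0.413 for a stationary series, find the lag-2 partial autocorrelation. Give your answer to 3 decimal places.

-0.142

φ_{22} = (r_2 − r_1²) / (1 − r_1²)
r_1² = (-0.697)² = 0.485809
Numerator = 0.413 − 0.4858 = -0.0728; denominator = 1 − 0.4858 = 0.5142
φ_{22} = -0.0728 / 0.5142 = -0.142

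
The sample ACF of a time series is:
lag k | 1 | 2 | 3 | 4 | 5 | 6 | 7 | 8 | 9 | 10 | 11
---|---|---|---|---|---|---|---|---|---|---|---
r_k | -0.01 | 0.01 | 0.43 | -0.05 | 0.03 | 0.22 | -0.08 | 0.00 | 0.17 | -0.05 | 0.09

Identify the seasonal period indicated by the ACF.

3

The largest autocorrelation is r_3 = 0.43, with weaker echoes at lags 6 (0.22) and 9 (0.17); the remaining lags stay at or below 0.09.
The dominant spike at lag 3 indicates a seasonal period of 3.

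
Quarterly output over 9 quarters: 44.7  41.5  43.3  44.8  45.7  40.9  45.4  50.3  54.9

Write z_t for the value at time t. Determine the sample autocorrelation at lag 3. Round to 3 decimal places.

-0.203

Mean z̄ = (44.7 + 41.5 + 43.3 + 44.8 + 45.7 + 40.9 + 45.4 + 50.3 + 54.9)/9 = 45.7222
Numerator Σ_{t=1}^{6}(z_t−z̄)(z_{t+3}−z̄) = -31.3448
Denominator Σ(z_t−z̄)² = 154.1356
r_3 = -31.3448 / 154.1356 = -0.203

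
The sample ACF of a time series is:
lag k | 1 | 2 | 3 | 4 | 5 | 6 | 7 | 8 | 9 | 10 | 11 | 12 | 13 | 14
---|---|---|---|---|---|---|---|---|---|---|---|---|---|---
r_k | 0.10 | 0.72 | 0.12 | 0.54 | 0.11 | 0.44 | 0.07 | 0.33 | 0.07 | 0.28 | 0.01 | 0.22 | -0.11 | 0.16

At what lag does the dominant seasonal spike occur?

The largest autocorrelation is r_2 = 0.72, with weaker echoes at lags 4 (0.54), 6 (0.44), 8 (0.33), 10 (0.28), 12 (0.22) and 14 (0.16); the remaining lags stay at or below 0.12.
The dominant spike at lag 2 indicates a seasonal period of 2.

2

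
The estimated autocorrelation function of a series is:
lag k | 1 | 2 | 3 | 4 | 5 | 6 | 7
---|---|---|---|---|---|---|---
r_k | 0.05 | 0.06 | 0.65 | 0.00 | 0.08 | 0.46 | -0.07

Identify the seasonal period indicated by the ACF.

3

The largest autocorrelation is r_3 = 0.65, with a weaker echo at lag 6 (0.46); the remaining lags stay at or below 0.08.
The dominant spike at lag 3 indicates a seasonal period of 3.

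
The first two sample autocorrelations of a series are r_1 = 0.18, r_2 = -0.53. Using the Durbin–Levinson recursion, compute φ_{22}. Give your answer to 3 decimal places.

-0.581

φ_{22} = (r_2 − r_1²) / (1 − r_1²)
r_1² = (0.18)² = 0.0324
Numerator = -0.53 − 0.0324 = -0.5624; denominator = 1 − 0.0324 = 0.9676
φ_{22} = -0.5624 / 0.9676 = -0.581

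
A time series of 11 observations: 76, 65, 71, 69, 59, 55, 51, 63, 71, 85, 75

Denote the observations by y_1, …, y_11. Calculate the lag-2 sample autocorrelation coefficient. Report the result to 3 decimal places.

0.057

Mean ȳ = (76 + 65 + 71 + 69 + 59 + 55 + 51 + 63 + 71 + 85 + 75)/11 = 67.2727
Numerator Σ_{t=1}^{9}(y_t−ȳ)(y_{t+2}−ȳ) = 56.0331
Denominator Σ(y_t−ȳ)² = 988.1818
r_2 = 56.0331 / 988.1818 = 0.057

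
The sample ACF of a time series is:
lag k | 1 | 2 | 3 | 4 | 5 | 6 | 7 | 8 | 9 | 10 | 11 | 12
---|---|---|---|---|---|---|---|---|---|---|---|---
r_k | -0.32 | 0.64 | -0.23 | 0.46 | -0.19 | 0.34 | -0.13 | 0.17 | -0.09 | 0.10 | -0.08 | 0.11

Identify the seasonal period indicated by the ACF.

The largest autocorrelation is r_2 = 0.64, with weaker echoes at lags 4 (0.46), 6 (0.34) and 8 (0.17); the remaining lags stay at or below 0.11.
The dominant spike at lag 2 indicates a seasonal period of 2.

2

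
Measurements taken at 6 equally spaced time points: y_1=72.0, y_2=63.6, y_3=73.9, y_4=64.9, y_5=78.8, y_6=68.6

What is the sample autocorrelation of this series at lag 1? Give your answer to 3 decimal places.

Mean ȳ = (72.0 + 63.6 + 73.9 + 64.9 + 78.8 + 68.6)/6 = 70.3000
Deviations from mean: 1.7000, -6.7000, 3.6000, -5.4000, 8.5000, -1.7000
Numerator Σ_{t=1}^{5}(y_t−ȳ)(y_{t+1}−ȳ) = -115.3000
Denominator Σ(y_t−ȳ)² = 165.0400
r_1 = -115.3000 / 165.0400 = -0.699

-0.699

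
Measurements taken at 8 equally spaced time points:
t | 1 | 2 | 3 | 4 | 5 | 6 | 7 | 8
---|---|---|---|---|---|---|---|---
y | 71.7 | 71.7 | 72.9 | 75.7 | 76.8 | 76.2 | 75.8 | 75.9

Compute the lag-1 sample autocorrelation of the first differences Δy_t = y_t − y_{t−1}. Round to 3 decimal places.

First differences Δy: 0.0, 1.2, 2.8, 1.1, -0.6, -0.4, 0.1
Mean of differences = 0.6000
Numerator Σ(Δy_t−Δȳ)(Δy_{t+1}−Δȳ) = 3.1600
Denominator Σ(Δy_t−Δȳ)² = 8.5000
r_1(Δy) = 3.1600 / 8.5000 = 0.372

0.372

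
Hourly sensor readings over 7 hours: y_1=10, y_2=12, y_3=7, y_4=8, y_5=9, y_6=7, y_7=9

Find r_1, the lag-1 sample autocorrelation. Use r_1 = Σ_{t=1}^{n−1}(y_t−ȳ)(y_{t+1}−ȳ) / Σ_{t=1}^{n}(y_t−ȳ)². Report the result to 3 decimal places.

-0.069

Mean ȳ = (10 + 12 + 7 + 8 + 9 + 7 + 9)/7 = 8.8571
Numerator Σ_{t=1}^{6}(y_t−ȳ)(y_{t+1}−ȳ) = -1.3061
Denominator Σ(y_t−ȳ)² = 18.8571
r_1 = -1.3061 / 18.8571 = -0.069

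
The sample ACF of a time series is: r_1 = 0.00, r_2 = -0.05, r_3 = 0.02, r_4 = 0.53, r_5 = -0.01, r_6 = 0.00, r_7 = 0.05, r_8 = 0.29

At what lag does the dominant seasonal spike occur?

The largest autocorrelation is r_4 = 0.53, with a weaker echo at lag 8 (0.29); the remaining lags stay at or below 0.05.
The dominant spike at lag 4 indicates a seasonal period of 4.

4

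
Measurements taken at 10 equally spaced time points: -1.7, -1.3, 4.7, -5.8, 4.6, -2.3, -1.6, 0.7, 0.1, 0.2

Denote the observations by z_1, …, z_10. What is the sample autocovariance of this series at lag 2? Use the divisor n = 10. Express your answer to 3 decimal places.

2.548

Mean z̄ = (-1.7 − 1.3 + 4.7 − 5.8 + 4.6 − 2.3 − 1.6 + 0.7 + 0.1 + 0.2)/10 = -0.2400
Σ_{t=1}^{8}(z_t−z̄)(z_{t+2}−z̄) = 25.4768
γ_2 = 25.4768 / 10 = 2.548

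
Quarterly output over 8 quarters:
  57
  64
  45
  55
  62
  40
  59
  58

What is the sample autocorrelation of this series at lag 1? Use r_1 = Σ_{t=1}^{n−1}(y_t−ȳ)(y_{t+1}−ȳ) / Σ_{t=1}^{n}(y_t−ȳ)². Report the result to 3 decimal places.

Mean ȳ = (57 + 64 + 45 + 55 + 62 + 40 + 59 + 58)/8 = 55.0000
Deviations from mean: 2.0000, 9.0000, -10.0000, 0.0000, 7.0000, -15.0000, 4.0000, 3.0000
Numerator Σ_{t=1}^{7}(y_t−ȳ)(y_{t+1}−ȳ) = -225.0000
Denominator Σ(y_t−ȳ)² = 484.0000
r_1 = -225.0000 / 484.0000 = -0.465

-0.465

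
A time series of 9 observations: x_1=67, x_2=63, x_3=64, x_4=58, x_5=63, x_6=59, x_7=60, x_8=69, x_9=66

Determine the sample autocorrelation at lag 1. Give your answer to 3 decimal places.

0.072

Mean x̄ = (67 + 63 + 64 + 58 + 63 + 59 + 60 + 69 + 66)/9 = 63.2222
Numerator Σ_{t=1}^{8}(x_t−x̄)(x_{t+1}−x̄) = 8.0617
Denominator Σ(x_t−x̄)² = 111.5556
r_1 = 8.0617 / 111.5556 = 0.072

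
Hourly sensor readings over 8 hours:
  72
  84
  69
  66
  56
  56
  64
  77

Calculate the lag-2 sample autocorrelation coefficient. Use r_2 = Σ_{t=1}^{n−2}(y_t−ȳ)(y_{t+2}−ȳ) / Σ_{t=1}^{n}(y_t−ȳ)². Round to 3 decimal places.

Mean ȳ = (72 + 84 + 69 + 66 + 56 + 56 + 64 + 77)/8 = 68.0000
Σ(y_t−ȳ)(y_{t+2}−ȳ) = (4.0000) + (-32.0000) + (-12.0000) + (24.0000) + (48.0000) + (-108.0000) = -76.0000
Denominator Σ(y_t−ȳ)² = 662.0000
r_2 = -76.0000 / 662.0000 = -0.115

-0.115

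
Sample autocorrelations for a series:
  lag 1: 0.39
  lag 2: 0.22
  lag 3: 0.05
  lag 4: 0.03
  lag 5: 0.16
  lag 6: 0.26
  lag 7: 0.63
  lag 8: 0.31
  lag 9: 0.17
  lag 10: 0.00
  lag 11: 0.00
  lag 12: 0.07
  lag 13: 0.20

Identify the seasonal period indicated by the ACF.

The largest autocorrelation is r_7 = 0.63; the remaining lags stay at or below 0.39. The elevated value at lag 1 (0.39), dropping to 0.22 at lag 2, reflects decaying short-term dependence rather than seasonality.
The dominant spike at lag 7 indicates a seasonal period of 7.

7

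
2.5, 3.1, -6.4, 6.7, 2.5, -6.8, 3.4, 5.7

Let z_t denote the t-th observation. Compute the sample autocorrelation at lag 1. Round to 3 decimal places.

Mean z̄ = (2.5 + 3.1 − 6.4 + 6.7 + 2.5 − 6.8 + 3.4 + 5.7)/8 = 1.3375
Deviations from mean: 1.1625, 1.7625, -7.7375, 5.3625, 1.1625, -8.1375, 2.0625, 4.3625
Σ(z_t−z̄)(z_{t+1}−z̄) = (2.0489) + (-13.6373) + (-41.4923) + (6.2339) + (-9.4598) + (-16.7836) + (8.9977) = -64.0927
Denominator Σ(z_t−z̄)² = 183.9388
r_1 = -64.0927 / 183.9388 = -0.348

-0.348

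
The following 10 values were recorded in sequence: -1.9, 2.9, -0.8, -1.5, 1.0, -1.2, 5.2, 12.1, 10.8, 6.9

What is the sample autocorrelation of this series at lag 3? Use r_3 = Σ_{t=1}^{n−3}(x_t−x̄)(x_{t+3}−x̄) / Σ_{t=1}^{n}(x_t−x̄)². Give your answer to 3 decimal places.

Mean x̄ = (-1.9 + 2.9 − 0.8 − 1.5 + 1.0 − 1.2 + 5.2 + 12.1 + 10.8 + 6.9)/10 = 3.3500
Σ(x_t−x̄)(x_{t+3}−x̄) = (25.4625) + (1.0575) + (18.8825) + (-8.9725) + (-20.5625) + (-33.8975) + (6.5675) = -11.4625
Denominator Σ(x_t−x̄)² = 242.8250
r_3 = -11.4625 / 242.8250 = -0.047

-0.047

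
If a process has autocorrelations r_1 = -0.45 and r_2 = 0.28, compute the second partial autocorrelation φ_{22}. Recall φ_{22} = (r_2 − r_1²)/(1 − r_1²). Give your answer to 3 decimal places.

φ_{22} = (r_2 − r_1²) / (1 − r_1²)
r_1² = (-0.45)² = 0.2025
Numerator = 0.28 − 0.2025 = 0.0775; denominator = 1 − 0.2025 = 0.7975
φ_{22} = 0.0775 / 0.7975 = 0.097

0.097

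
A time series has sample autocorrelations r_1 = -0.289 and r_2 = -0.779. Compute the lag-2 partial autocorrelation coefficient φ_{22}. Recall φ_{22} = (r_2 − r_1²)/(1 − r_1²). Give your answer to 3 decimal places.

-0.941

φ_{22} = (r_2 − r_1²) / (1 − r_1²)
r_1² = (-0.289)² = 0.083521
Numerator = -0.779 − 0.0835 = -0.8625; denominator = 1 − 0.0835 = 0.9165
φ_{22} = -0.8625 / 0.9165 = -0.941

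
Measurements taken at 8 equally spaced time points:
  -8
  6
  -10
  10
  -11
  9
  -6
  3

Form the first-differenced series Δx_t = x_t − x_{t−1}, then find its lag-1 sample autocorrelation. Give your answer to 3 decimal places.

-0.910

First differences Δx: 14, -16, 20, -21, 20, -15, 9
Mean of differences = 1.5714
Numerator Σ(Δx_t−Δx̄)(Δx_{t+1}−Δx̄) = -1802.6122
Denominator Σ(Δx_t−Δx̄)² = 1981.7143
r_1(Δx) = -1802.6122 / 1981.7143 = -0.910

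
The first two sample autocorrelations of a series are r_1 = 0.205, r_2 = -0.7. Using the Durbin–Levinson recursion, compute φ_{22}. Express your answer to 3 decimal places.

-0.775

φ_{22} = (r_2 − r_1²) / (1 − r_1²)
r_1² = (0.205)² = 0.042025
Numerator = -0.7 − 0.0420 = -0.7420; denominator = 1 − 0.0420 = 0.9580
φ_{22} = -0.7420 / 0.9580 = -0.775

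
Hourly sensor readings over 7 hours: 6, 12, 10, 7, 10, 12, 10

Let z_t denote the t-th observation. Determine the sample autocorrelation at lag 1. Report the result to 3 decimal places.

-0.245

Mean z̄ = (6 + 12 + 10 + 7 + 10 + 12 + 10)/7 = 9.5714
Deviations from mean: -3.5714, 2.4286, 0.4286, -2.5714, 0.4286, 2.4286, 0.4286
Numerator Σ_{t=1}^{6}(z_t−z̄)(z_{t+1}−z̄) = -7.7551
Denominator Σ(z_t−z̄)² = 31.7143
r_1 = -7.7551 / 31.7143 = -0.245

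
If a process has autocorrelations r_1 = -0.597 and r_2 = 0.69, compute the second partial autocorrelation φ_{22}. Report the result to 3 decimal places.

φ_{22} = (r_2 − r_1²) / (1 − r_1²)
r_1² = (-0.597)² = 0.356409
Numerator = 0.69 − 0.3564 = 0.3336; denominator = 1 − 0.3564 = 0.6436
φ_{22} = 0.3336 / 0.6436 = 0.518

0.518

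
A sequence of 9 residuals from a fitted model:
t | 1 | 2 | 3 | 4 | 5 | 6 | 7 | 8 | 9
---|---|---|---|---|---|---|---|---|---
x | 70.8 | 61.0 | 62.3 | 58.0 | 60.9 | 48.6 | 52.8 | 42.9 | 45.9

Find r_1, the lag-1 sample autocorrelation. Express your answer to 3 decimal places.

Mean x̄ = (70.8 + 61.0 + 62.3 + 58.0 + 60.9 + 48.6 + 52.8 + 42.9 + 45.9)/9 = 55.9111
Numerator Σ_{t=1}^{8}(x_t−x̄)(x_{t+1}−x̄) = 289.0532
Denominator Σ(x_t−x̄)² = 650.2889
r_1 = 289.0532 / 650.2889 = 0.444

0.444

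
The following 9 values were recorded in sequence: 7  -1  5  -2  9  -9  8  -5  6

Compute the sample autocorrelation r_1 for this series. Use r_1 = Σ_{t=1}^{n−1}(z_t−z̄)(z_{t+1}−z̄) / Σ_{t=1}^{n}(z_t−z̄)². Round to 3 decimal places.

-0.839

Mean z̄ = (7 − 1 + 5 − 2 + 9 − 9 + 8 − 5 + 6)/9 = 2.0000
Numerator Σ_{t=1}^{8}(z_t−z̄)(z_{t+1}−z̄) = -277.0000
Denominator Σ(z_t−z̄)² = 330.0000
r_1 = -277.0000 / 330.0000 = -0.839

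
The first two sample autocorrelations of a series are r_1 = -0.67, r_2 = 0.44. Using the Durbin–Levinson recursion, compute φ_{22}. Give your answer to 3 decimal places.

φ_{22} = (r_2 − r_1²) / (1 − r_1²)
r_1² = (-0.67)² = 0.4489
Numerator = 0.44 − 0.4489 = -0.0089; denominator = 1 − 0.4489 = 0.5511
φ_{22} = -0.0089 / 0.5511 = -0.016

-0.016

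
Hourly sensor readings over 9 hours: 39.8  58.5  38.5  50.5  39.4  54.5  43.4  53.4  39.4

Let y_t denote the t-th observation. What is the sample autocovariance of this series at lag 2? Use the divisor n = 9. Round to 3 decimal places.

32.092

Mean ȳ = (39.8 + 58.5 + 38.5 + 50.5 + 39.4 + 54.5 + 43.4 + 53.4 + 39.4)/9 = 46.3778
Σ_{t=1}^{7}(y_t−ȳ)(y_{t+2}−ȳ) = 288.8323
γ_2 = 288.8323 / 9 = 32.092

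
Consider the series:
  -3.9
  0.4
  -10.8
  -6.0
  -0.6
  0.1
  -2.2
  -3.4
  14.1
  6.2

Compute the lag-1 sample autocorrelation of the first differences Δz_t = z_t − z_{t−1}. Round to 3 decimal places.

First differences Δz: 4.3, -11.2, 4.8, 5.4, 0.7, -2.3, -1.2, 17.5, -7.9
Mean of differences = 1.1222
Numerator Σ(Δz_t−Δz̄)(Δz_{t+1}−Δz̄) = -246.9538
Denominator Σ(Δz_t−Δz̄)² = 560.6756
r_1(Δz) = -246.9538 / 560.6756 = -0.440

-0.440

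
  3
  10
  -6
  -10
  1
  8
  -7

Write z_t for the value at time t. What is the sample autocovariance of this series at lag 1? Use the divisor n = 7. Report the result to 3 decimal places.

-3.942

Mean z̄ = (3 + 10 − 6 − 10 + 1 + 8 − 7)/7 = -0.1429
Σ_{t=1}^{6}(z_t−z̄)(z_{t+1}−z̄) = -27.5918
γ_1 = -27.5918 / 7 = -3.942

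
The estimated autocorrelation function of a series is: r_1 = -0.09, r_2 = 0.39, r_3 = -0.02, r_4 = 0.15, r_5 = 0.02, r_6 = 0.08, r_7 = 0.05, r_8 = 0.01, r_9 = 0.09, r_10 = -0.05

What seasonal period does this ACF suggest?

The largest autocorrelation is r_2 = 0.39, with a weaker echo at lag 4 (0.15); the remaining lags stay at or below 0.09.
The dominant spike at lag 2 indicates a seasonal period of 2.

2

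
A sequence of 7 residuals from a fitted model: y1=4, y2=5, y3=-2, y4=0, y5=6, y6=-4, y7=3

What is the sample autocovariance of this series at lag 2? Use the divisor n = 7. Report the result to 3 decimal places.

-2.105

Mean ȳ = (4 + 5 − 2 + 0 + 6 − 4 + 3)/7 = 1.7143
Deviations: 2.2857, 3.2857, -3.7143, -1.7143, 4.2857, -5.7143, 1.2857
Σ_{t=1}^{5}(y_t−ȳ)(y_{t+2}−ȳ) = -14.7347
γ_2 = -14.7347 / 7 = -2.105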